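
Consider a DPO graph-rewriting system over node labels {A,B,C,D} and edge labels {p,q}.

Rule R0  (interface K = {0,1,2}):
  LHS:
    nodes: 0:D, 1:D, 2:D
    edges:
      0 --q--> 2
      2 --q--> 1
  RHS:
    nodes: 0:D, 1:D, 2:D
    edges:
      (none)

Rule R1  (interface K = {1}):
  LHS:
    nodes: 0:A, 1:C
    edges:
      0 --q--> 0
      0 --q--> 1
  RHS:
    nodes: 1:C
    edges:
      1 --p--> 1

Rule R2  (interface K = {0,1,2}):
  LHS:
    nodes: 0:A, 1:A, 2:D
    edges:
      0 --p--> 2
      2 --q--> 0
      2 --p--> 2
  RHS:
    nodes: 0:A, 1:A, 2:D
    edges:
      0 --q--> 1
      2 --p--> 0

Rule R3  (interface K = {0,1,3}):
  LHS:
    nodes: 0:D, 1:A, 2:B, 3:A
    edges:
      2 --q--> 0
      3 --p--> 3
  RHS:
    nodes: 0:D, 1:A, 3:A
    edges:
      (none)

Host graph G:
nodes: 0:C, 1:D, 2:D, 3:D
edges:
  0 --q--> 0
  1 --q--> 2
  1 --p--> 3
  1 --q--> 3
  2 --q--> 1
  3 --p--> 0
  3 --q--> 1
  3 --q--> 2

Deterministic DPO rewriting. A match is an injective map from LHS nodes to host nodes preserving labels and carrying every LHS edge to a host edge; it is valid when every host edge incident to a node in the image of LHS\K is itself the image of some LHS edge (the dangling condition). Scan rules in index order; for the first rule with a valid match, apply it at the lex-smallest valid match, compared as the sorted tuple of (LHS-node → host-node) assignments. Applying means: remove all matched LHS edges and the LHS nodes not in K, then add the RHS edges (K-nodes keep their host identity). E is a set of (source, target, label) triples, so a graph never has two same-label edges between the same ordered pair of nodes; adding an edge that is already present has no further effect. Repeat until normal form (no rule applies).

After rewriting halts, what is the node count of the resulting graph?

[0] host  ⇒  4 nodes, 8 edges  {0-q->0 1-q->2 1-p->3 1-q->3 2-q->1 3-p->0 3-q->1 3-q->2}
[1] R0 @ {0↦1, 1↦2, 2↦3}  ⇒  4 nodes, 6 edges  {0-q->0 1-q->2 1-p->3 2-q->1 3-p->0 3-q->1}
[2] R0 @ {0↦3, 1↦2, 2↦1}  ⇒  4 nodes, 4 edges  {0-q->0 1-p->3 2-q->1 3-p->0}
normal form: no rule applies after step 2
NF nodes: {0:C, 1:D, 2:D, 3:D}

Answer: 4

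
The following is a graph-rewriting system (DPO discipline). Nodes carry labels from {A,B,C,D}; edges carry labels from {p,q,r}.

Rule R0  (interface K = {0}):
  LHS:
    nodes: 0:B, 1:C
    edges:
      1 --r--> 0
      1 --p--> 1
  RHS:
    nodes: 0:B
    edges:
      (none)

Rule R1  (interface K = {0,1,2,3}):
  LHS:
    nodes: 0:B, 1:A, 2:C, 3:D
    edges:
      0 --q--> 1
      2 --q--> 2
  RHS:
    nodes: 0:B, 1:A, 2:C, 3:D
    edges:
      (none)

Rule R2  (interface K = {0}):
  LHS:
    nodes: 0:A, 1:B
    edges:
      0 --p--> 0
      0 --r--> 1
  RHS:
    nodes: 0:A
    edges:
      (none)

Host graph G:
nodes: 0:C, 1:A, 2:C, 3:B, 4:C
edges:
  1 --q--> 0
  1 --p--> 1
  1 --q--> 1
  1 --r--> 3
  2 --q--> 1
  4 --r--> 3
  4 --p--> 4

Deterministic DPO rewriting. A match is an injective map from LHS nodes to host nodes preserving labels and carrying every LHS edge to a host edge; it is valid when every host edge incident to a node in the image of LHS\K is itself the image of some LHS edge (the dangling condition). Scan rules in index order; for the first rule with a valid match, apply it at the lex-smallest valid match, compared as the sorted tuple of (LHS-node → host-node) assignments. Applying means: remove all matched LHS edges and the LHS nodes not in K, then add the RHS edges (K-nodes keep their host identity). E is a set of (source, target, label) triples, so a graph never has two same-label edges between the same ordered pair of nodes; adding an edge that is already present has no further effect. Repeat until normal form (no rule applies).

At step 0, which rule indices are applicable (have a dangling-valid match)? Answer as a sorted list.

R0: 1 valid match — {0↦3, 1↦4}
R1: no valid match — LHS pattern not found
R2: no valid match — 1 raw match, all fail dangling condition

Answer: [R0]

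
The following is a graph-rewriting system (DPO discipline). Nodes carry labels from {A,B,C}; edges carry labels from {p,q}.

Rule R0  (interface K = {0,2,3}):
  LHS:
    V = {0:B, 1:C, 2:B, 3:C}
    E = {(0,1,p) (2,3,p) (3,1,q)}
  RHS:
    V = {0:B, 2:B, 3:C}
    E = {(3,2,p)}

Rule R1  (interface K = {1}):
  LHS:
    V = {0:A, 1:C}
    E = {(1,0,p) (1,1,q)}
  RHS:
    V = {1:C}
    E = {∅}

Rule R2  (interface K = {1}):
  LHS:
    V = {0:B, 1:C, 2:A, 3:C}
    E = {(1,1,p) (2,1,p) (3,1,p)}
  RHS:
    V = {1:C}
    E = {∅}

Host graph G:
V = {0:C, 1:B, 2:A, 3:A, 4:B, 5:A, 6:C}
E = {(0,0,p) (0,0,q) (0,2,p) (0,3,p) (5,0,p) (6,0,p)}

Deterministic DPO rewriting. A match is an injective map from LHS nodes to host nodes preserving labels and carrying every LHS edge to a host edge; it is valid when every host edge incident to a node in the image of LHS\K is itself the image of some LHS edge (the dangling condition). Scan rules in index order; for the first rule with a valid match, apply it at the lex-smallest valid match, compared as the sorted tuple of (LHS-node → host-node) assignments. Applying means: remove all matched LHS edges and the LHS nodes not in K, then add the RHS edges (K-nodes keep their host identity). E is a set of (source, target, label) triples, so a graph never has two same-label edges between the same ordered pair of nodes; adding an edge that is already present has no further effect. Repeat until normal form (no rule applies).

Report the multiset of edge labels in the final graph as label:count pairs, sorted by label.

start.  V:7 E:6  edges: 0-p->0 0-q->0 0-p->2 0-p->3 5-p->0 6-p->0
1. fire R1 via {0↦2, 1↦0}  →  V:6 E:4  edges: 0-p->0 0-p->3 5-p->0 6-p->0
2. fire R2 via {0↦1, 1↦0, 2↦5, 3↦6}  →  V:3 E:1  edges: 0-p->3
normal form: no rule applies after step 2
NF edges: [(0, 3, 'p')]

Answer: p:1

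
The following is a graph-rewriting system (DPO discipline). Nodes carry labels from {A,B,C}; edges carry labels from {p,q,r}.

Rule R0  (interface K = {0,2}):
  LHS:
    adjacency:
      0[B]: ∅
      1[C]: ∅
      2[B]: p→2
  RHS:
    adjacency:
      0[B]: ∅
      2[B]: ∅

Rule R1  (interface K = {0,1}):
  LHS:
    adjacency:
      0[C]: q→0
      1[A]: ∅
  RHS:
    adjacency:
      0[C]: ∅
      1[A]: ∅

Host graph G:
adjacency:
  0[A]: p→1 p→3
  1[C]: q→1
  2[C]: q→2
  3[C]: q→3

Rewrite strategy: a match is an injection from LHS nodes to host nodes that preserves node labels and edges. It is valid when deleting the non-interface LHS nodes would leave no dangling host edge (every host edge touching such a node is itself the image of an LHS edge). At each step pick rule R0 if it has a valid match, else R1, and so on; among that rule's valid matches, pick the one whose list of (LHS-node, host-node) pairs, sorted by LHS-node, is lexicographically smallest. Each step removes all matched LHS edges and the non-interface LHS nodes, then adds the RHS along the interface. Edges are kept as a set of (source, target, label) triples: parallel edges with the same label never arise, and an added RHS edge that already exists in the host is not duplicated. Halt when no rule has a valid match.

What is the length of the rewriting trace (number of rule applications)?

[0] host  ⇒  4 nodes, 5 edges  {0-p->1 0-p->3 1-q->1 2-q->2 3-q->3}
[1] R1 @ {0↦1, 1↦0}  ⇒  4 nodes, 4 edges  {0-p->1 0-p->3 2-q->2 3-q->3}
[2] R1 @ {0↦2, 1↦0}  ⇒  4 nodes, 3 edges  {0-p->1 0-p->3 3-q->3}
[3] R1 @ {0↦3, 1↦0}  ⇒  4 nodes, 2 edges  {0-p->1 0-p->3}
final graph: no rule applies after step 3

Answer: 3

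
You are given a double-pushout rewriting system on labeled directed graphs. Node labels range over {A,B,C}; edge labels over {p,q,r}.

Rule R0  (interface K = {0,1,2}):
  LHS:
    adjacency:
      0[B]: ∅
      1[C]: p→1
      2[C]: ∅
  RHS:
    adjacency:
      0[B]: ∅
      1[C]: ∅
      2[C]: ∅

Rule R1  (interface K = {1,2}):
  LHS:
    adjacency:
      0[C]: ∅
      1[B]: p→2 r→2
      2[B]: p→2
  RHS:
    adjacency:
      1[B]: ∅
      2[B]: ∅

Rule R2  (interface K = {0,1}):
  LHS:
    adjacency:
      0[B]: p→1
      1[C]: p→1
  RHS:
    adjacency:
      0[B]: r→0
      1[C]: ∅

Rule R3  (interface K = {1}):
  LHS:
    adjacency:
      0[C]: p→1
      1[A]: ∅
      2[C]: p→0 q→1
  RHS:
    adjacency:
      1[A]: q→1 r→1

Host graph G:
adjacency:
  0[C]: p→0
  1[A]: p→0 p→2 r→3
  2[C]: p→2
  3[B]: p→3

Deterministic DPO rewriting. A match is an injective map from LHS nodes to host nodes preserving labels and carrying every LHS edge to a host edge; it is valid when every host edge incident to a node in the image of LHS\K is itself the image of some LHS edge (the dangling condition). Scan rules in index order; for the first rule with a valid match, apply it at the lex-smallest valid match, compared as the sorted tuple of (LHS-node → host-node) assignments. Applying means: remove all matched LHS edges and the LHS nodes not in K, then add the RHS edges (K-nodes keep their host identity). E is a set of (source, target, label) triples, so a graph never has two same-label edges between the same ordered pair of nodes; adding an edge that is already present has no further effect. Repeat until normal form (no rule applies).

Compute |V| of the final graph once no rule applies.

Answer: 4

Derivation:
[0] host  ⇒  4 nodes, 6 edges  {0-p->0 1-p->0 1-p->2 1-r->3 2-p->2 3-p->3}
[1] R0 @ {0↦3, 1↦0, 2↦2}  ⇒  4 nodes, 5 edges  {1-p->0 1-p->2 1-r->3 2-p->2 3-p->3}
[2] R0 @ {0↦3, 1↦2, 2↦0}  ⇒  4 nodes, 4 edges  {1-p->0 1-p->2 1-r->3 3-p->3}
final graph: no rule applies after step 2
NF nodes: {0:C, 1:A, 2:C, 3:B}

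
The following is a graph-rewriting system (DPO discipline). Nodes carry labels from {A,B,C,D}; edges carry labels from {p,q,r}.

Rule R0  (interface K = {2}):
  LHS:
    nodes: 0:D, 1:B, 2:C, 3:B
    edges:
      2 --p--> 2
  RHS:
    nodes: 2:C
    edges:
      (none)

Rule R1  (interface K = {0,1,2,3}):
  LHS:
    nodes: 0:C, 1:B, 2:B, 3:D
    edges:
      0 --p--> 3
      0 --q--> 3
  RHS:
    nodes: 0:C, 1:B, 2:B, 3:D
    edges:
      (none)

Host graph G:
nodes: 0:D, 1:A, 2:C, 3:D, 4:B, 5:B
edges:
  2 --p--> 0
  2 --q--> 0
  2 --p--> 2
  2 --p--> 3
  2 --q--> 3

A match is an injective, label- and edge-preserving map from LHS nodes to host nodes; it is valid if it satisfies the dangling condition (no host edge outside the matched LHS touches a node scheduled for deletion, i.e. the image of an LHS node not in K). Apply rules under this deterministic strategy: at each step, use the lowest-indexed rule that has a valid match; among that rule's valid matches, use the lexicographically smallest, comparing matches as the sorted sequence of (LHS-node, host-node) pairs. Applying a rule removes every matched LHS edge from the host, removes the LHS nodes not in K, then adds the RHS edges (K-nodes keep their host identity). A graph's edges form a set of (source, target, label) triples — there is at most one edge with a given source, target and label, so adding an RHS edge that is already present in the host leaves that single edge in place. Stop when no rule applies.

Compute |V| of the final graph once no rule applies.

Answer: 3

Steps:
start.  V:6 E:5  edges: 2-p->0 2-q->0 2-p->2 2-p->3 2-q->3
1. fire R1 via {0↦2, 1↦4, 2↦5, 3↦0}  →  V:6 E:3  edges: 2-p->2 2-p->3 2-q->3
2. fire R0 via {0↦0, 1↦4, 2↦2, 3↦5}  →  V:3 E:2  edges: 2-p->3 2-q->3
final graph: no rule applies after step 2
NF nodes: {1:A, 2:C, 3:D}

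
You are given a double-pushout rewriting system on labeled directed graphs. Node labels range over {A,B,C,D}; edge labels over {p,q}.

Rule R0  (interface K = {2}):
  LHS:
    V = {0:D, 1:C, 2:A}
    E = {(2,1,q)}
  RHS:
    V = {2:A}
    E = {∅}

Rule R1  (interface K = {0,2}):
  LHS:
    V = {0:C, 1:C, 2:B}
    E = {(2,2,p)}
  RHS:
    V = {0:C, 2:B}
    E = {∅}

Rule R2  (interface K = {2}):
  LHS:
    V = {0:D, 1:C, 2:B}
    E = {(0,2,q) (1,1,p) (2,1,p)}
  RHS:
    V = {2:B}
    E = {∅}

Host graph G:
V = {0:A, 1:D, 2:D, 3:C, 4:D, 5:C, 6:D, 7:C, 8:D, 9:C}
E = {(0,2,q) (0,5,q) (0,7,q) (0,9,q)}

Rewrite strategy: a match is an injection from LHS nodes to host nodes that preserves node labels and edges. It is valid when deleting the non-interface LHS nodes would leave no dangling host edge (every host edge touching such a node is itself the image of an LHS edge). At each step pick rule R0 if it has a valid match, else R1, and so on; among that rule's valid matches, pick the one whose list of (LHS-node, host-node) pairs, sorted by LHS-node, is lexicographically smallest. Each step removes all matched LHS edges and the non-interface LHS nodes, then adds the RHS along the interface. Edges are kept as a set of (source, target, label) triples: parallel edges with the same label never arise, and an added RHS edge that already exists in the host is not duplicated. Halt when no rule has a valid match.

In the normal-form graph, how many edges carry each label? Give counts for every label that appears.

Answer: q:1

Rewrite trace:
initial: |V|=10 |E|=4  E = 0-q->2 0-q->5 0-q->7 0-q->9
step 1: apply R0 at {0↦1, 1↦5, 2↦0}  → |V|=8 |E|=3  E = 0-q->2 0-q->7 0-q->9
step 2: apply R0 at {0↦4, 1↦7, 2↦0}  → |V|=6 |E|=2  E = 0-q->2 0-q->9
step 3: apply R0 at {0↦6, 1↦9, 2↦0}  → |V|=4 |E|=1  E = 0-q->2
halt: no rule applies after step 3
NF edges: [(0, 2, 'q')]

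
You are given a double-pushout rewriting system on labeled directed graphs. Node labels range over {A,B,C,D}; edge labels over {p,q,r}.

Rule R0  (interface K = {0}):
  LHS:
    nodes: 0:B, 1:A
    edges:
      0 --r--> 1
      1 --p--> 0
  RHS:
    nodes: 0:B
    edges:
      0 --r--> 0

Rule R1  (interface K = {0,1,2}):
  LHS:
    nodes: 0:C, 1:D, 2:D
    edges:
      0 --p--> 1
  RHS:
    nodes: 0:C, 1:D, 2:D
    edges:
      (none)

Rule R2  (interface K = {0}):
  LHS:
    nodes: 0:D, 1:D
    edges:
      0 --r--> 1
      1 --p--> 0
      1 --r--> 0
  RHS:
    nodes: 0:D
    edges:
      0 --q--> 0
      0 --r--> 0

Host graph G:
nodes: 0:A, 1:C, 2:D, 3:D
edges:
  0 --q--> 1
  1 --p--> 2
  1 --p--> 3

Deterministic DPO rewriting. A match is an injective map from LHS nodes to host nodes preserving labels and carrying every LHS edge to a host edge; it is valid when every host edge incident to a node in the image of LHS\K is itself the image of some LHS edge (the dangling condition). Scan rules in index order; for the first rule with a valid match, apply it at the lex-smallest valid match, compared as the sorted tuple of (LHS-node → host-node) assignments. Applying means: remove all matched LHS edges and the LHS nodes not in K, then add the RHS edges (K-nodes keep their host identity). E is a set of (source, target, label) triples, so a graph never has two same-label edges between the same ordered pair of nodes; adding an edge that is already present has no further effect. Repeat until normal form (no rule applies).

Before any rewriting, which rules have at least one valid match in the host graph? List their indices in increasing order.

Answer: [R1]

Steps:
R0: no valid match — LHS pattern not found
R1: 2 valid matches — {0↦1, 1↦2, 2↦3}, {0↦1, 1↦3, 2↦2}
R2: no valid match — LHS pattern not found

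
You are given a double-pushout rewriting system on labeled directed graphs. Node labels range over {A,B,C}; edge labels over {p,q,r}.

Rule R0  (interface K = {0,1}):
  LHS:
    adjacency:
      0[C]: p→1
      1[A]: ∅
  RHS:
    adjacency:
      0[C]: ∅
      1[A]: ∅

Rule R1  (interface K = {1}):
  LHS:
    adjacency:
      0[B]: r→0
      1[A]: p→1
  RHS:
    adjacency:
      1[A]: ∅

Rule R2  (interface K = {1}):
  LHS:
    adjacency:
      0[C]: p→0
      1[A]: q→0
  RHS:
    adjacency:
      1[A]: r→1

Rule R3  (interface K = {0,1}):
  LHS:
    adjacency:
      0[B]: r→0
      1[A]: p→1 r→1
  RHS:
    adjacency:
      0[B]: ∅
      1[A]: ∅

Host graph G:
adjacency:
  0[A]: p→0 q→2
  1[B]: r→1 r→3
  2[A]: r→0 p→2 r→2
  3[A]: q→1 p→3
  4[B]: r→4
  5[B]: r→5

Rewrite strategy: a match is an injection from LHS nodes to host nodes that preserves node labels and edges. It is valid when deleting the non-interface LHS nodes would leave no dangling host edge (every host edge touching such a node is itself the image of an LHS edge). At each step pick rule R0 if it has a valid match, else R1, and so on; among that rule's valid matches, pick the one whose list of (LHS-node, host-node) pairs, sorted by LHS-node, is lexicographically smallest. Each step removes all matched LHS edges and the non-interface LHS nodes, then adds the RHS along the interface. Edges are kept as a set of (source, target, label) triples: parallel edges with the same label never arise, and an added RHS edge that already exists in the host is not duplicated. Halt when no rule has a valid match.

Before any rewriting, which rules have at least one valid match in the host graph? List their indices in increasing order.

Answer: [R1,R3]

Rewrite trace:
R0: no valid match — LHS pattern not found
R1: 6 valid matches — {0↦4, 1↦0}, {0↦4, 1↦2}, {0↦4, 1↦3} (+3 more)
R2: no valid match — LHS pattern not found
R3: 3 valid matches — {0↦1, 1↦2}, {0↦4, 1↦2}, {0↦5, 1↦2}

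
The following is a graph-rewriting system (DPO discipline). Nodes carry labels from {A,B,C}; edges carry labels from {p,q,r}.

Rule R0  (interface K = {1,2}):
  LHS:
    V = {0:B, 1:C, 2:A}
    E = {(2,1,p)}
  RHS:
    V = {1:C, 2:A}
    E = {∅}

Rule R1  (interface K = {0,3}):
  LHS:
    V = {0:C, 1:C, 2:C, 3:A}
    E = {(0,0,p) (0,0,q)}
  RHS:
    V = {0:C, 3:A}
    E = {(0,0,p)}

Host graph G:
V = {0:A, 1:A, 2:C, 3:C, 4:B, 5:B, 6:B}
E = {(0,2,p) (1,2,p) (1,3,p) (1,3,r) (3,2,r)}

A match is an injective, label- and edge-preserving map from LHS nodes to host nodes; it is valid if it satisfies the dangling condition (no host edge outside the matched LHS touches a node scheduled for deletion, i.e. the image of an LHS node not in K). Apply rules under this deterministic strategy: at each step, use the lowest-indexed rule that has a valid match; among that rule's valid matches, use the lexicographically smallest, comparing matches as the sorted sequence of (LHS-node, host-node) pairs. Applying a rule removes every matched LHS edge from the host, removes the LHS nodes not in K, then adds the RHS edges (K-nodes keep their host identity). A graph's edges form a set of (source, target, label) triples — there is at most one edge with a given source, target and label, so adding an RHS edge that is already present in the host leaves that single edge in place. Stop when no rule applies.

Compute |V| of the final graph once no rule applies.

initial: |V|=7 |E|=5  E = 0-p->2 1-p->2 1-p->3 1-r->3 3-r->2
step 1: apply R0 at {0↦4, 1↦2, 2↦0}  → |V|=6 |E|=4  E = 1-p->2 1-p->3 1-r->3 3-r->2
step 2: apply R0 at {0↦5, 1↦2, 2↦1}  → |V|=5 |E|=3  E = 1-p->3 1-r->3 3-r->2
step 3: apply R0 at {0↦6, 1↦3, 2↦1}  → |V|=4 |E|=2  E = 1-r->3 3-r->2
normal form: no rule applies after step 3
NF nodes: {0:A, 1:A, 2:C, 3:C}

Answer: 4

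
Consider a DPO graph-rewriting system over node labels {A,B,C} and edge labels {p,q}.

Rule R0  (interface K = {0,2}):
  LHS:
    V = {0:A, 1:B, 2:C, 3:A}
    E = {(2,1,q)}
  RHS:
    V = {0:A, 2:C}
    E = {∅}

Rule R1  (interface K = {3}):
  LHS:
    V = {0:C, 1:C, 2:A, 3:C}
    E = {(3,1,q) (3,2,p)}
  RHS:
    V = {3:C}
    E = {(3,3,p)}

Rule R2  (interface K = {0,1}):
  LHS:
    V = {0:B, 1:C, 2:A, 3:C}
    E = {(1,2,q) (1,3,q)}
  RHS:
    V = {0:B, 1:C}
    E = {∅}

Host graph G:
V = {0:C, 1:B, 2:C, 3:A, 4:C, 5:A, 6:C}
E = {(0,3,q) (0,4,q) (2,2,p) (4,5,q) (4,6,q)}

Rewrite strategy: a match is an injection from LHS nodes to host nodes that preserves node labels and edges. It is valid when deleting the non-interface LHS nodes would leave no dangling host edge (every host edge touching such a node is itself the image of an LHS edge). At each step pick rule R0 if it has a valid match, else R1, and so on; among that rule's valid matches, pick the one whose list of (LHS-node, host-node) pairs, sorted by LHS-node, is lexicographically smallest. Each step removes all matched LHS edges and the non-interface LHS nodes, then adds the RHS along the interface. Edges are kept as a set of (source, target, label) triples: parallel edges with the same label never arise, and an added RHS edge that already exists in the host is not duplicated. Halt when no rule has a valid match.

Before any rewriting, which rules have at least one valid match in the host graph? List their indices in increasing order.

R0: no valid match — LHS pattern not found
R1: no valid match — LHS pattern not found
R2: 1 valid match — {0↦1, 1↦4, 2↦5, 3↦6}

Answer: [R2]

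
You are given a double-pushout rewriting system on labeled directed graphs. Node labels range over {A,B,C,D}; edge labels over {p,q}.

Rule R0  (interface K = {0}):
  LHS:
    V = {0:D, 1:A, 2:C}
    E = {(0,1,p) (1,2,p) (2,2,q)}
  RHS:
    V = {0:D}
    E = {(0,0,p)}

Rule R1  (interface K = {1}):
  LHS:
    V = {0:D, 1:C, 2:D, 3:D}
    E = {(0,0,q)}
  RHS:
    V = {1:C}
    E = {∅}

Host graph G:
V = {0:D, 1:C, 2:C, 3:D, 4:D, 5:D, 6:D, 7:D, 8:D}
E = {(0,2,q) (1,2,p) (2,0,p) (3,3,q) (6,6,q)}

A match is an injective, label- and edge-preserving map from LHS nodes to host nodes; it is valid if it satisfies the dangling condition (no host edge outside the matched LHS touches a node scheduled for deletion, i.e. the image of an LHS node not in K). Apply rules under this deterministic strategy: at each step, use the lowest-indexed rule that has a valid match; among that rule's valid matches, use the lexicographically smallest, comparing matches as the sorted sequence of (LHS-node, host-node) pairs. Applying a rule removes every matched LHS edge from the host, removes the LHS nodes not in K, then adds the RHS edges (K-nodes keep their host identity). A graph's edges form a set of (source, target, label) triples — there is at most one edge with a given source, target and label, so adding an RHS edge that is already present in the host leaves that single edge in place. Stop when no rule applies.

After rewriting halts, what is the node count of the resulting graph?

start.  V:9 E:5  edges: 0-q->2 1-p->2 2-p->0 3-q->3 6-q->6
1. fire R1 via {0↦3, 1↦1, 2↦4, 3↦5}  →  V:6 E:4  edges: 0-q->2 1-p->2 2-p->0 6-q->6
2. fire R1 via {0↦6, 1↦1, 2↦7, 3↦8}  →  V:3 E:3  edges: 0-q->2 1-p->2 2-p->0
normal form: no rule applies after step 2
NF nodes: {0:D, 1:C, 2:C}

Answer: 3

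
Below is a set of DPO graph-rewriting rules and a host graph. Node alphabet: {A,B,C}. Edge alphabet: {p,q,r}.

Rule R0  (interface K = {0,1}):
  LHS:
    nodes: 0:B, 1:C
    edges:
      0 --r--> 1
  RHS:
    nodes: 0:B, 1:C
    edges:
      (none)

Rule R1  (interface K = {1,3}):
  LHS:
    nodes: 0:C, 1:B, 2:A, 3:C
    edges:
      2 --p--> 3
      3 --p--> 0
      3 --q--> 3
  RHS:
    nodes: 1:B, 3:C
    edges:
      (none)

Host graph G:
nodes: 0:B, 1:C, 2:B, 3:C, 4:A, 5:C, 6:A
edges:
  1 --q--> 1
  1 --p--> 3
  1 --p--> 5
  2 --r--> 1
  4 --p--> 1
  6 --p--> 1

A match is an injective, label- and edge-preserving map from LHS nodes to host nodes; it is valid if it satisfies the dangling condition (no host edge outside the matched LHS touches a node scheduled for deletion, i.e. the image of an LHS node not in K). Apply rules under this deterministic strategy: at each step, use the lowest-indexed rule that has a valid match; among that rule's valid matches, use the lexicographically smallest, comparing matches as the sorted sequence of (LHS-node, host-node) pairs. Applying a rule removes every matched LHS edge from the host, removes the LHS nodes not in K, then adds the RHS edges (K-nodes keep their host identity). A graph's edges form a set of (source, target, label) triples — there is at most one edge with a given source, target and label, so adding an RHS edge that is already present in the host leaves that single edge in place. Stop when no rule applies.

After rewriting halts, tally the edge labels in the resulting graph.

Answer: p:2

Derivation:
start.  V:7 E:6  edges: 1-q->1 1-p->3 1-p->5 2-r->1 4-p->1 6-p->1
1. fire R0 via {0↦2, 1↦1}  →  V:7 E:5  edges: 1-q->1 1-p->3 1-p->5 4-p->1 6-p->1
2. fire R1 via {0↦3, 1↦0, 2↦4, 3↦1}  →  V:5 E:2  edges: 1-p->5 6-p->1
normal form: no rule applies after step 2
NF edges: [(1, 5, 'p'), (6, 1, 'p')]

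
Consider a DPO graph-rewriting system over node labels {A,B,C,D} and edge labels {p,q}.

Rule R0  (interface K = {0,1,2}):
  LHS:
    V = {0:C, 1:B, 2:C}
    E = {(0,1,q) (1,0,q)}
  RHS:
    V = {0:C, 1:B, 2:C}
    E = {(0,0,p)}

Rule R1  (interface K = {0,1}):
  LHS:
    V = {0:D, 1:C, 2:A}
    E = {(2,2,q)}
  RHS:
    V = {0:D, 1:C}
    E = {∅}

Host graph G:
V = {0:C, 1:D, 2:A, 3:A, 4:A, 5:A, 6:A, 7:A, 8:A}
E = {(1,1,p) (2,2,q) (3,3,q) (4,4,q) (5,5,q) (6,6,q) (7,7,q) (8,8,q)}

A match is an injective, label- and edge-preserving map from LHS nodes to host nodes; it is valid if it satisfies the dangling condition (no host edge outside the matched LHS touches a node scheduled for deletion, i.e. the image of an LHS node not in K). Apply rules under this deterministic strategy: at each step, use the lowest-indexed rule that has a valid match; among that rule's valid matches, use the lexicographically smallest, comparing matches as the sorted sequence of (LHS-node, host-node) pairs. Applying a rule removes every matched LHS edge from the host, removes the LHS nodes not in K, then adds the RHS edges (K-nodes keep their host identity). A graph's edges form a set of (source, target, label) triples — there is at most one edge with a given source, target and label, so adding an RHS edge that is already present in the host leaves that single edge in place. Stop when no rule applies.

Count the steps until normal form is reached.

start.  V:9 E:8  edges: 1-p->1 2-q->2 3-q->3 4-q->4 5-q->5 6-q->6 7-q->7 8-q->8
1. fire R1 via {0↦1, 1↦0, 2↦2}  →  V:8 E:7  edges: 1-p->1 3-q->3 4-q->4 5-q->5 6-q->6 7-q->7 8-q->8
2. fire R1 via {0↦1, 1↦0, 2↦3}  →  V:7 E:6  edges: 1-p->1 4-q->4 5-q->5 6-q->6 7-q->7 8-q->8
3. fire R1 via {0↦1, 1↦0, 2↦4}  →  V:6 E:5  edges: 1-p->1 5-q->5 6-q->6 7-q->7 8-q->8
4. fire R1 via {0↦1, 1↦0, 2↦5}  →  V:5 E:4  edges: 1-p->1 6-q->6 7-q->7 8-q->8
5. fire R1 via {0↦1, 1↦0, 2↦6}  →  V:4 E:3  edges: 1-p->1 7-q->7 8-q->8
6. fire R1 via {0↦1, 1↦0, 2↦7}  →  V:3 E:2  edges: 1-p->1 8-q->8
7. fire R1 via {0↦1, 1↦0, 2↦8}  →  V:2 E:1  edges: 1-p->1
final graph: no rule applies after step 7

Answer: 7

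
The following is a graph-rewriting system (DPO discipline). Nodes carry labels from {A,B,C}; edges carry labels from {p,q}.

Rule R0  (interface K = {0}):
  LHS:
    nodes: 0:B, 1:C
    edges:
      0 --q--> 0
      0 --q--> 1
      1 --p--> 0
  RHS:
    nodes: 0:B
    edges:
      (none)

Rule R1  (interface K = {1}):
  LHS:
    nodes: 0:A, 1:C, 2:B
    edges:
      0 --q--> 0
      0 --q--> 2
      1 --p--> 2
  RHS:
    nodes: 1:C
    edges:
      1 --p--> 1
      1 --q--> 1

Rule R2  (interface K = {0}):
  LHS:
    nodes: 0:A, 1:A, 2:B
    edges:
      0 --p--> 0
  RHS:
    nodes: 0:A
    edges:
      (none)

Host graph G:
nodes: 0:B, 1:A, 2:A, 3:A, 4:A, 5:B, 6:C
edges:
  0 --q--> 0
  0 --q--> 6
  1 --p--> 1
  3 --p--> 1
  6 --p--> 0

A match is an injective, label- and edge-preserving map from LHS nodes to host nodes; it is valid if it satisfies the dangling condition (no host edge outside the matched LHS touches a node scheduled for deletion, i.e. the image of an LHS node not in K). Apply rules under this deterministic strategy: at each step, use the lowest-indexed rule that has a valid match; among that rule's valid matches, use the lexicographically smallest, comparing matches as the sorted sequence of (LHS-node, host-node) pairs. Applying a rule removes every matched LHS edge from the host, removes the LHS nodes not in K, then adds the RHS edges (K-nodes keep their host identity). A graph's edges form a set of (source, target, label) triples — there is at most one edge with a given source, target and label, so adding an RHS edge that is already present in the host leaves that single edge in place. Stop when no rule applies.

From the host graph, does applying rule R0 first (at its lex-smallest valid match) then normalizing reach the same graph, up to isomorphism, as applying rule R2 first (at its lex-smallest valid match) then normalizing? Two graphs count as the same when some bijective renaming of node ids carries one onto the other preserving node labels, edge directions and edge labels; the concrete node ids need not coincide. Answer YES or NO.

Answer: YES

Rewrite trace:
branch R0-first: apply at {0↦0, 1↦6} → |E|=2, then 1 more step(s) → NF |V|=4 |E|=1 V={1:A, 3:A, 4:A, 5:B} E=3-p->1
branch R2-first: apply at {0↦1, 1↦2, 2↦5} → |E|=4, then 1 more step(s) → NF |V|=4 |E|=1 V={0:B, 1:A, 3:A, 4:A} E=3-p->1
graphs isomorphic (equal up to label-preserving node renaming)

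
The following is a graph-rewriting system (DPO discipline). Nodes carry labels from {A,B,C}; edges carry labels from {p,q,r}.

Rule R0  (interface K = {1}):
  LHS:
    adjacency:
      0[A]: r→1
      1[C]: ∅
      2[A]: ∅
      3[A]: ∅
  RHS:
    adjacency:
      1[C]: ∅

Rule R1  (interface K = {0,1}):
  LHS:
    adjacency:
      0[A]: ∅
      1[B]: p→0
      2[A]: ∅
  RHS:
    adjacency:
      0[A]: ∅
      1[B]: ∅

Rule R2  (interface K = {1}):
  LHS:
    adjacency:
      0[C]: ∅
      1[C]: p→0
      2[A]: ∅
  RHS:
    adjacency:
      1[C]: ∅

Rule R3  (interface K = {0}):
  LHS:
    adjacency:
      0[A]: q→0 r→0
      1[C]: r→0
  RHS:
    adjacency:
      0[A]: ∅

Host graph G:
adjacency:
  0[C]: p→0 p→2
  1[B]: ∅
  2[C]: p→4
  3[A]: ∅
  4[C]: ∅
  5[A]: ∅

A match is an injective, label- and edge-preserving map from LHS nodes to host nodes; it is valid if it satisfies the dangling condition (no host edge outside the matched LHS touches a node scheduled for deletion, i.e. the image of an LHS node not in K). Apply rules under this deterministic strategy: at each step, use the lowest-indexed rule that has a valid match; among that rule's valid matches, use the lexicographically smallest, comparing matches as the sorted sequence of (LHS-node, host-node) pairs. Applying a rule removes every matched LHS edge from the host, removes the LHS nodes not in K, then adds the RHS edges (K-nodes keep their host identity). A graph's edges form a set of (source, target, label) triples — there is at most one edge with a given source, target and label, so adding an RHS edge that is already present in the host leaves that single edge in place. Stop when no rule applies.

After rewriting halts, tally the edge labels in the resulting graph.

[0] host  ⇒  6 nodes, 3 edges  {0-p->0 0-p->2 2-p->4}
[1] R2 @ {0↦4, 1↦2, 2↦3}  ⇒  4 nodes, 2 edges  {0-p->0 0-p->2}
[2] R2 @ {0↦2, 1↦0, 2↦5}  ⇒  2 nodes, 1 edges  {0-p->0}
final graph: no rule applies after step 2
NF edges: [(0, 0, 'p')]

Answer: p:1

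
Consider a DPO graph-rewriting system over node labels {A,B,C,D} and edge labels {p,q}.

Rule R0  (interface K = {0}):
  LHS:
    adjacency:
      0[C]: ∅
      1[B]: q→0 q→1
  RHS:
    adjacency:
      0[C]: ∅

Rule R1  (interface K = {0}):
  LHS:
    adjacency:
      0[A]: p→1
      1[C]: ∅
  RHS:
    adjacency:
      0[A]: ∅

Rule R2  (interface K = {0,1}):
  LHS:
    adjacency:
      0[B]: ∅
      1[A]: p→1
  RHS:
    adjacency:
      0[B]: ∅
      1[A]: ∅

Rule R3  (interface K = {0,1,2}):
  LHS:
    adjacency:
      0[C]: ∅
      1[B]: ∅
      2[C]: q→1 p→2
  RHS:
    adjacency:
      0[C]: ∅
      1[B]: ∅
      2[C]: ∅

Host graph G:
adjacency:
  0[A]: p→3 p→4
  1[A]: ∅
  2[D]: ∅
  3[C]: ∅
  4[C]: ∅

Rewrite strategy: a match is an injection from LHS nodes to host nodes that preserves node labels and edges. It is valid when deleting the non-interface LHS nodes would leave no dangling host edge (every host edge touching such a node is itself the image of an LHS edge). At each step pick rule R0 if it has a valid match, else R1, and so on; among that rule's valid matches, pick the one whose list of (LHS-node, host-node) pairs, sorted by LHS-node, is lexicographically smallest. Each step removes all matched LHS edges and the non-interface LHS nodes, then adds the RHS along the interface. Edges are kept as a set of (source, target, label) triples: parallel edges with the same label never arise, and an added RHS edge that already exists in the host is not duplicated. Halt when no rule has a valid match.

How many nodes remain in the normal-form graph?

Answer: 3

Steps:
initial: |V|=5 |E|=2  E = 0-p->3 0-p->4
step 1: apply R1 at {0↦0, 1↦3}  → |V|=4 |E|=1  E = 0-p->4
step 2: apply R1 at {0↦0, 1↦4}  → |V|=3 |E|=0  E = ∅
halt: no rule applies after step 2
NF nodes: {0:A, 1:A, 2:D}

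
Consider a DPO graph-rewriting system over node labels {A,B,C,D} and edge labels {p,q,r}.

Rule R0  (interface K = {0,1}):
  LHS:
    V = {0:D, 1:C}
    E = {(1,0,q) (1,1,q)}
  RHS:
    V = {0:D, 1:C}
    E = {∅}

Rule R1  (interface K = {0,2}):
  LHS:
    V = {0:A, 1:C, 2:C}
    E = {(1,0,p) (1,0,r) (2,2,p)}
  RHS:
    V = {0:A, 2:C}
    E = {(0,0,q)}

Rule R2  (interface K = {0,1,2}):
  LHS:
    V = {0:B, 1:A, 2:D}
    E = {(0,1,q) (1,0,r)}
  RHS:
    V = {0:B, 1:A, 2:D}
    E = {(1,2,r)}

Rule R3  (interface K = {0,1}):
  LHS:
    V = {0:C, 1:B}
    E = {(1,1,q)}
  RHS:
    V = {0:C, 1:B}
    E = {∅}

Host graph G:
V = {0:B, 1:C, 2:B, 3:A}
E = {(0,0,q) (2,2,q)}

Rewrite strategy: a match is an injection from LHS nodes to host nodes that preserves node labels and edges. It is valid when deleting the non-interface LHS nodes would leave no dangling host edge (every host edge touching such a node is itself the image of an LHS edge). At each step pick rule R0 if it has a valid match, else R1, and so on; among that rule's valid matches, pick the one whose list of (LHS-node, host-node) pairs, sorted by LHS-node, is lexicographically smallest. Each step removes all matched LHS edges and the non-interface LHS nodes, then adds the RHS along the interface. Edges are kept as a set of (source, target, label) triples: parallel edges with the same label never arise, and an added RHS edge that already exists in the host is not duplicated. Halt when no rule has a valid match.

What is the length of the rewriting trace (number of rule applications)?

Answer: 2

Derivation:
start.  V:4 E:2  edges: 0-q->0 2-q->2
1. fire R3 via {0↦1, 1↦0}  →  V:4 E:1  edges: 2-q->2
2. fire R3 via {0↦1, 1↦2}  →  V:4 E:0  edges: ∅
final graph: no rule applies after step 2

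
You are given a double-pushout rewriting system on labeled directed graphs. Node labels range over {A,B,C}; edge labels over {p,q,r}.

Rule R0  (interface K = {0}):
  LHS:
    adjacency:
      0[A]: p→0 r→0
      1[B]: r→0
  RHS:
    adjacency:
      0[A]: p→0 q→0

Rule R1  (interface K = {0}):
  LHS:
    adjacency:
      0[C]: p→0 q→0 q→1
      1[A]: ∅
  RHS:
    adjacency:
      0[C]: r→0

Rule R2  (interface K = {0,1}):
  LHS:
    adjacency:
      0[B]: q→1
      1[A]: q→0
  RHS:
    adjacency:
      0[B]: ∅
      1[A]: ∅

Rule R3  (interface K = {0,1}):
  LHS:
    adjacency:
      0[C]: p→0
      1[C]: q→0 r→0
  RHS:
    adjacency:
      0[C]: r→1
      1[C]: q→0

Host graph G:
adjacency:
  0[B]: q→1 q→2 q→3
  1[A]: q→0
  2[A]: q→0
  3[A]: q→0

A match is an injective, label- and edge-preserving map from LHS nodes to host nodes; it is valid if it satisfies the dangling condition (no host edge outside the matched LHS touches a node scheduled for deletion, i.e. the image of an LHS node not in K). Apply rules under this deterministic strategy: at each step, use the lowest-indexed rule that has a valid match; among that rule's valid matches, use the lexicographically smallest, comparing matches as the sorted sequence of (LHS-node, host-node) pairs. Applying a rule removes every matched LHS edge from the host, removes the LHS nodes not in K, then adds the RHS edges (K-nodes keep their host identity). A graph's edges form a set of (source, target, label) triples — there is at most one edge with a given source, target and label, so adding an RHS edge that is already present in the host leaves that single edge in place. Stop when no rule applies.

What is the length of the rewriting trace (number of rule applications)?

Answer: 3

Rewrite trace:
[0] host  ⇒  4 nodes, 6 edges  {0-q->1 0-q->2 0-q->3 1-q->0 2-q->0 3-q->0}
[1] R2 @ {0↦0, 1↦1}  ⇒  4 nodes, 4 edges  {0-q->2 0-q->3 2-q->0 3-q->0}
[2] R2 @ {0↦0, 1↦2}  ⇒  4 nodes, 2 edges  {0-q->3 3-q->0}
[3] R2 @ {0↦0, 1↦3}  ⇒  4 nodes, 0 edges  {∅}
final graph: no rule applies after step 3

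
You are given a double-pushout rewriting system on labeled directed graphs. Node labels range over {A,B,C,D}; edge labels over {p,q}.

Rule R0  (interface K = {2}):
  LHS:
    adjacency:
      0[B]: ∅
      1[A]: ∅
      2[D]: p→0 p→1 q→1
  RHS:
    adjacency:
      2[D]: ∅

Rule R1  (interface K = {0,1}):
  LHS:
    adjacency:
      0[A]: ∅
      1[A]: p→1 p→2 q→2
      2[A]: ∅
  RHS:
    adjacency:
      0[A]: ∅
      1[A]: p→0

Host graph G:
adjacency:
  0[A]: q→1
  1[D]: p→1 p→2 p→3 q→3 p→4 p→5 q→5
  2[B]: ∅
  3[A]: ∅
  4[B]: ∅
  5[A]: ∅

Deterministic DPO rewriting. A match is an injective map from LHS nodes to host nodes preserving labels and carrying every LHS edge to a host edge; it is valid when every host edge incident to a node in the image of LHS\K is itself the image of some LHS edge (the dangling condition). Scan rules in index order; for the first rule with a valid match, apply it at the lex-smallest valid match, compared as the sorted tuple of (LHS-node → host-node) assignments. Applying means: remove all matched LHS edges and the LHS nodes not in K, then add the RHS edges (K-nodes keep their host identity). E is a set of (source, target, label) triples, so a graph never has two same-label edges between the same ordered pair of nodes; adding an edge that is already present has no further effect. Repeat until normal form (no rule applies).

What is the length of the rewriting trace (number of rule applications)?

Answer: 2

Steps:
initial: |V|=6 |E|=8  E = 0-q->1 1-p->1 1-p->2 1-p->3 1-q->3 1-p->4 1-p->5 1-q->5
step 1: apply R0 at {0↦2, 1↦3, 2↦1}  → |V|=4 |E|=5  E = 0-q->1 1-p->1 1-p->4 1-p->5 1-q->5
step 2: apply R0 at {0↦4, 1↦5, 2↦1}  → |V|=2 |E|=2  E = 0-q->1 1-p->1
final graph: no rule applies after step 2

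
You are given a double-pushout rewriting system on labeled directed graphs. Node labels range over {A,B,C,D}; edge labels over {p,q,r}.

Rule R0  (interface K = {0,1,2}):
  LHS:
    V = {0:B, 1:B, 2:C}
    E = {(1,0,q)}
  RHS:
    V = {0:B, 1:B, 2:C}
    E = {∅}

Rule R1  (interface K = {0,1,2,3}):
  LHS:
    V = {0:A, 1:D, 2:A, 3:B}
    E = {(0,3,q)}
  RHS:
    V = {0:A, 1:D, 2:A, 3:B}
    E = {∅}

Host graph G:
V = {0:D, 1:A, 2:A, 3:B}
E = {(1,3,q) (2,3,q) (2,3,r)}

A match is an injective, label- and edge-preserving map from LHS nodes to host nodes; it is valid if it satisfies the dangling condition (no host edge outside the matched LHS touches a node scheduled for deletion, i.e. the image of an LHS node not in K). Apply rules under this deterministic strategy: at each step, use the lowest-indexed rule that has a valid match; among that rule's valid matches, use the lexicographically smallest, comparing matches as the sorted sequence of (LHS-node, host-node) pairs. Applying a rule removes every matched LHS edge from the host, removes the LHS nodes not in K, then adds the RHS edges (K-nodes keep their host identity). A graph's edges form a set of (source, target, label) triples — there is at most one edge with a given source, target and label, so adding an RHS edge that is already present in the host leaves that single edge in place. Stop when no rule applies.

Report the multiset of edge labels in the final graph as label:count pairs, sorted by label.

initial: |V|=4 |E|=3  E = 1-q->3 2-q->3 2-r->3
step 1: apply R1 at {0↦1, 1↦0, 2↦2, 3↦3}  → |V|=4 |E|=2  E = 2-q->3 2-r->3
step 2: apply R1 at {0↦2, 1↦0, 2↦1, 3↦3}  → |V|=4 |E|=1  E = 2-r->3
final graph: no rule applies after step 2
NF edges: [(2, 3, 'r')]

Answer: r:1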